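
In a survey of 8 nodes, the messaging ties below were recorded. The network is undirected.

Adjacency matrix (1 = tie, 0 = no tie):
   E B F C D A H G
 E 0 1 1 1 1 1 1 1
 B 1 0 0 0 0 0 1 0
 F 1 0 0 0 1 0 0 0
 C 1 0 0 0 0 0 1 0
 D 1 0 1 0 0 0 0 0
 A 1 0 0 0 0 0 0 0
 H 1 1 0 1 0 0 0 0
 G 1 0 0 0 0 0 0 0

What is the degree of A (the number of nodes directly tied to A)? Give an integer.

A is directly tied to E. That is 1 neighbor, so the degree of A is 1.

1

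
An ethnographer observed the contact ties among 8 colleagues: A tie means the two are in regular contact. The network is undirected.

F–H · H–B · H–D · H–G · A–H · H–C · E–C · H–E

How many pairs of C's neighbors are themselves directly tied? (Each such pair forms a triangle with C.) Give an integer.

1

C's neighbors: E and H.
Neighbor pairs that are themselves tied: C–E–H. Each forms one triangle with C, for 1 in total.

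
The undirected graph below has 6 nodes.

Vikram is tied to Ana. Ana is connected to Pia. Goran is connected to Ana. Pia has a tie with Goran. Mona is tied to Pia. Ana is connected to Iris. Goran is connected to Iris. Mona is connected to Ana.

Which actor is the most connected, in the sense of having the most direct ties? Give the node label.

Ana

Degrees — Ana:5, Goran:3, Iris:2, Mona:2, Pia:3, Vikram:1.
The maximum is 5, attained only by Ana.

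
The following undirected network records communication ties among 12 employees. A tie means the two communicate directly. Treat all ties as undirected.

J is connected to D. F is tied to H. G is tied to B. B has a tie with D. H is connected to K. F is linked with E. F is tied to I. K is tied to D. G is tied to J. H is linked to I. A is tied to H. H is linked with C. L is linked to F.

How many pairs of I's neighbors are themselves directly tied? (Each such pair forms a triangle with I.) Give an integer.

1

I's neighbors: F and H.
Neighbor pairs that are themselves tied: I–F–H. Each forms one triangle with I, for 1 in total.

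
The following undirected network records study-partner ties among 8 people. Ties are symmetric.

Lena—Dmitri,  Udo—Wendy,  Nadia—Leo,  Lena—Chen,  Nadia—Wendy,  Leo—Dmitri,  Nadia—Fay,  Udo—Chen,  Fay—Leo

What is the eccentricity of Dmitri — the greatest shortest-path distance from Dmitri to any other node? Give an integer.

Distances from Dmitri: Chen:2, Fay:2, Lena:1, Leo:1, Nadia:2, Udo:3, Wendy:3.
The largest is 3 (to Udo and Wendy), so the eccentricity of Dmitri is 3.

3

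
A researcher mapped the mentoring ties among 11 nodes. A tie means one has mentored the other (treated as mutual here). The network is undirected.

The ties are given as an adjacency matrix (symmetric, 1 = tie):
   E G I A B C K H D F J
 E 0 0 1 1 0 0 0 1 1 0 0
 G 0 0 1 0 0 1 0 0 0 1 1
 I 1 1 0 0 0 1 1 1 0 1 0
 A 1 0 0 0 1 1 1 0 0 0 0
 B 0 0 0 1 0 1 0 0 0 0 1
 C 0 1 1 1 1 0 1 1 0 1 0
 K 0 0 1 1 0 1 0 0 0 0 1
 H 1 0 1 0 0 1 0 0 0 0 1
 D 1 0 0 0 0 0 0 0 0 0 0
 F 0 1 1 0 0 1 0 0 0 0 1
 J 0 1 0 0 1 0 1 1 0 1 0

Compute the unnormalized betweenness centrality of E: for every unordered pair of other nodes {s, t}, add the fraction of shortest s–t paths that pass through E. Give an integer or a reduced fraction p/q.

Pairs whose geodesics pass through E — G–D: 1; I–A: 1/3; I–D: 1; A–H: 1/2; A–D: 1; B–D: 1; C–D: 3/3; K–D: 2/2; H–D: 1; D–F: 1; D–J: 1.
All other pairs contribute 0.
Summing the contributions gives betweenness(E) = 59/6.

59/6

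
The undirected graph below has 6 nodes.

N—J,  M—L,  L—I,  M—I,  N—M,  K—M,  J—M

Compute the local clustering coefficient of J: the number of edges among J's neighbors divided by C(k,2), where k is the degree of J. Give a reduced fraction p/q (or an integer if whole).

J's neighbors: M and N (k = 2).
Possible neighbor pairs: C(2,2) = 1. Edges among them: M–N → e = 1.
Clustering(J) = 1/1.

1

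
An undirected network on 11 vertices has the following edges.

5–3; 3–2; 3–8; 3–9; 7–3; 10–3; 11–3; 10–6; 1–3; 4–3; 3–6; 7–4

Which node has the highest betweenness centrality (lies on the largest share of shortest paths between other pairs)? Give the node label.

Unnormalized betweenness of each node: 1:0, 2:0, 3:43, 4:0, 5:0, 6:0, 7:0, 8:0, 9:0, 10:0, 11:0.
3 has the largest value, 43, making it the main broker — the node through which the most shortest paths run.

3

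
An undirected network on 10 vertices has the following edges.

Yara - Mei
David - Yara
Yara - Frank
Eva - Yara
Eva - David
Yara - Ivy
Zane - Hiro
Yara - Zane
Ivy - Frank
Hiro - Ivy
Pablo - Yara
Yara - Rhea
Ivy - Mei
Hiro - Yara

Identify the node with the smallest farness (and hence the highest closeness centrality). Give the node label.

Yara

Farness (sum of distances to all others) for each node — David:16, Eva:16, Frank:16, Hiro:15, Ivy:14, Mei:16, Pablo:17, Rhea:17, Yara:9, Zane:16.
The smallest farness is 9, for Yara, so Yara has the highest closeness.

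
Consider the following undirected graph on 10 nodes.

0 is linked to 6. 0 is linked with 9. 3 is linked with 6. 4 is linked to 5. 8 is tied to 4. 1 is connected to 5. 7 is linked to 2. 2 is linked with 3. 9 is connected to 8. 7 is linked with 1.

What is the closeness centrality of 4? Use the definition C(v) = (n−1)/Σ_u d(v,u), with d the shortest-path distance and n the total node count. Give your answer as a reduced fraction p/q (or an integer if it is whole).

Distances from 4: 0:3, 1:2, 2:4, 3:5, 5:1, 6:4, 7:3, 8:1, 9:2. Sum = 25.
n = 10, so closeness = 9/25.

9/25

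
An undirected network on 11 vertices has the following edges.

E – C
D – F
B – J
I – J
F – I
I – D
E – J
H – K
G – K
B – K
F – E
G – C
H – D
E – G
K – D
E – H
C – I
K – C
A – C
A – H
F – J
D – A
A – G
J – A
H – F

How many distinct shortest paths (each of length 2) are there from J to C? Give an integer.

3

The shortest distance is 2. The length-2 paths are: J–E–C; J–I–C; J–A–C.
That gives 3 distinct shortest paths.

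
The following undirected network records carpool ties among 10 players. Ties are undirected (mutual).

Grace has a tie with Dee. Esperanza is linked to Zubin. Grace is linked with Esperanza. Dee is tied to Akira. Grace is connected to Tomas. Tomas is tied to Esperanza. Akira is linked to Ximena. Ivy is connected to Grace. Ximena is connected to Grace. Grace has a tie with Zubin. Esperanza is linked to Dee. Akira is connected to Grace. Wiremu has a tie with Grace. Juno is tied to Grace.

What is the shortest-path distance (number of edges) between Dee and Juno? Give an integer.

One shortest route is Dee – Grace – Juno, which uses 2 edges, and Dee and Juno are not directly tied, so nothing shorter exists. So d(Dee,Juno) = 2.

2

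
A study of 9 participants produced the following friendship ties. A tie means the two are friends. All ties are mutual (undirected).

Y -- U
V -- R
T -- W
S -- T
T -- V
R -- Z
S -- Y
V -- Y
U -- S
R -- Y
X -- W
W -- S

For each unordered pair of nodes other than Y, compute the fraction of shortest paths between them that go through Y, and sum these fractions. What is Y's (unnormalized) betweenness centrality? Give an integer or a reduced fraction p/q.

15/2

Pairs whose geodesics pass through Y — R–X: 1/2; R–U: 1; R–S: 1; R–W: 1/2; X–Z: 1/2; U–V: 1; U–Z: 1; V–S: 1/2; Z–S: 1; Z–W: 1/2.
All other pairs contribute 0.
Summing the contributions gives betweenness(Y) = 15/2.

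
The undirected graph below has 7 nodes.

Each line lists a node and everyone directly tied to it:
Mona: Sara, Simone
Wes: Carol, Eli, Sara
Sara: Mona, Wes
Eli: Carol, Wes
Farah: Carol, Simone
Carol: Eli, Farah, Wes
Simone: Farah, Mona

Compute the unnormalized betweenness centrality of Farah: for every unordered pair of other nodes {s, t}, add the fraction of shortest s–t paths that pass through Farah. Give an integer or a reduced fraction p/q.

3

Pairs whose geodesics pass through Farah — Carol–Simone: 1; Carol–Mona: 1/2; Simone–Wes: 1/2; Simone–Eli: 1.
All other pairs contribute 0.
Summing the contributions gives betweenness(Farah) = 3.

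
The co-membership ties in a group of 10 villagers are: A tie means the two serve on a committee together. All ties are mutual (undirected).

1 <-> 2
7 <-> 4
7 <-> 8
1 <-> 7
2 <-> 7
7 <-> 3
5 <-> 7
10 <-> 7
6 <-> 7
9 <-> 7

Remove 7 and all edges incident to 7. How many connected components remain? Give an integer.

Without 7, the remaining ties split the others into: {9}; {4}; {10}; {1, 2}; {5}; {3}; {6}; {8}.
That's 8 separate components.

8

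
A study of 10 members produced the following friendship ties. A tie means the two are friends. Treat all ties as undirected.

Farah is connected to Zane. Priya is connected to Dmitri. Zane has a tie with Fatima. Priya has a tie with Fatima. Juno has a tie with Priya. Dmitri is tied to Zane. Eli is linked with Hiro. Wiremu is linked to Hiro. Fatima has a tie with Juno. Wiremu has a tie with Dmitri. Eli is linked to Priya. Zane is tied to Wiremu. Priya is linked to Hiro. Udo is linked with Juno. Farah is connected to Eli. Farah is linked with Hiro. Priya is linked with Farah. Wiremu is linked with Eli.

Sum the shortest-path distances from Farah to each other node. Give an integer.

15

Distances from Farah: Dmitri:2, Eli:1, Fatima:2, Hiro:1, Juno:2, Priya:1, Udo:3, Wiremu:2, Zane:1.
Sum = 2 + 1 + 2 + 1 + 2 + 1 + 3 + 2 + 1 = 15.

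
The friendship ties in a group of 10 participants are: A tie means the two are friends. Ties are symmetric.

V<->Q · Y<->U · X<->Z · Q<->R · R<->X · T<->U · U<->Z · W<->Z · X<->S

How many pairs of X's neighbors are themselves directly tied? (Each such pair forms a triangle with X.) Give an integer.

X's neighbors are R, S, and Z, but none of them are tied to each other, so no triangle contains X.

0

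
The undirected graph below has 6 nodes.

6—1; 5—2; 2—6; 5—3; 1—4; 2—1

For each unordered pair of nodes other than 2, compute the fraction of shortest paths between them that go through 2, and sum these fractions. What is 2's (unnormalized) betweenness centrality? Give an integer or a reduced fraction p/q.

6

Pairs whose geodesics pass through 2 — 1–3: 1; 1–5: 1; 4–3: 1; 4–5: 1; 3–6: 1; 6–5: 1.
All other pairs contribute 0.
Summing the contributions gives betweenness(2) = 6.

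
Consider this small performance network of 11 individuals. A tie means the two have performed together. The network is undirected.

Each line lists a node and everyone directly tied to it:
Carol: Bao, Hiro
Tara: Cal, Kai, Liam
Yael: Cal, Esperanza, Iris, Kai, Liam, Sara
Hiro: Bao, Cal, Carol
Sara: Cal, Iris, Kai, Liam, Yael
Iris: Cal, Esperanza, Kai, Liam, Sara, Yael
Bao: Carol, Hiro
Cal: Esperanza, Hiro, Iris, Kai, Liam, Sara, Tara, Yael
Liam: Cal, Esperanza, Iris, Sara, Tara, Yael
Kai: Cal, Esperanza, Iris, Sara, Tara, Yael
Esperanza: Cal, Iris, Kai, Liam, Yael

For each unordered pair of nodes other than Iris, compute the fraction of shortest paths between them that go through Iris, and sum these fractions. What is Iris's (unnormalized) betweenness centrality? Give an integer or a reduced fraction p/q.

11/30

Pairs whose geodesics pass through Iris — Kai–Liam: 1/6; Sara–Esperanza: 1/5.
All other pairs contribute 0.
Summing the contributions gives betweenness(Iris) = 11/30.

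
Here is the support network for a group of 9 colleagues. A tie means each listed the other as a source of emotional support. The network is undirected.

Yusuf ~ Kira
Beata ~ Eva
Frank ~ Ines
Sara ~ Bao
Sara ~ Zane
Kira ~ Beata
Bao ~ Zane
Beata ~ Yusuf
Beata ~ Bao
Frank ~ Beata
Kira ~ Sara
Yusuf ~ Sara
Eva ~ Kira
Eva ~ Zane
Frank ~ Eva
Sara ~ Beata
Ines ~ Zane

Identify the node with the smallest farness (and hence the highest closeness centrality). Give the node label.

Beata

Farness (sum of distances to all others) for each node — Bao:13, Beata:10, Eva:12, Frank:13, Ines:16, Kira:13, Sara:11, Yusuf:14, Zane:12.
The smallest farness is 10, for Beata, so Beata has the highest closeness.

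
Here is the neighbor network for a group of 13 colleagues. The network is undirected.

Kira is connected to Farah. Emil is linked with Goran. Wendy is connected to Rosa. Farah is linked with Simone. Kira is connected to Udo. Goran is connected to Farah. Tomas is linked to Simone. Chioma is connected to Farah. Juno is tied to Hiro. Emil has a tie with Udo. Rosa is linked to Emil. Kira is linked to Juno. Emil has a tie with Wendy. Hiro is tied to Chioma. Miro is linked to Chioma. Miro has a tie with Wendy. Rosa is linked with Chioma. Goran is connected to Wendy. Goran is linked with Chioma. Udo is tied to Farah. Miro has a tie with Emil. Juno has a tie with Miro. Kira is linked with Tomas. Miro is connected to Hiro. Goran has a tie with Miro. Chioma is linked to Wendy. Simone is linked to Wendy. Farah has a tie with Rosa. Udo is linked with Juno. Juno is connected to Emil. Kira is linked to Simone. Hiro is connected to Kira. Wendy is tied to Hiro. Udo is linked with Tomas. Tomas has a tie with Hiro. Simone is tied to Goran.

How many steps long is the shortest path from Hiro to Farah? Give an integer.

One shortest route is Hiro – Chioma – Farah, which uses 2 edges, and Hiro and Farah are not directly tied, so nothing shorter exists. So d(Hiro,Farah) = 2.

2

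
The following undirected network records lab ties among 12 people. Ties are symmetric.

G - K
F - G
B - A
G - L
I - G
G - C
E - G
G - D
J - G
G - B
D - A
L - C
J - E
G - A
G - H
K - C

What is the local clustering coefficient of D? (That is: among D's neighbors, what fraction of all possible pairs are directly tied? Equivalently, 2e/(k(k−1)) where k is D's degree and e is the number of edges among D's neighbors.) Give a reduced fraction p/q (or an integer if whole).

1

D's neighbors: A and G (k = 2).
Possible neighbor pairs: C(2,2) = 1. Edges among them: A–G → e = 1.
Clustering(D) = 1/1.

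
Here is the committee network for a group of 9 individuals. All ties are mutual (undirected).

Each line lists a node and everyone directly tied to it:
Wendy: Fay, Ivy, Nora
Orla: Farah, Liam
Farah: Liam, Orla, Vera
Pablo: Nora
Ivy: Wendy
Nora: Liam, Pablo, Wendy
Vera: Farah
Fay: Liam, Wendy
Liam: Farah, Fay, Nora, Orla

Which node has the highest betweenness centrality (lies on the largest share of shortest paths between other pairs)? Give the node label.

Liam

Unnormalized betweenness of each node: Farah:7, Fay:4, Ivy:0, Liam:16, Nora:11, Orla:0, Pablo:0, Vera:0, Wendy:8.
Liam has the largest value, 16, making it the main broker — the node through which the most shortest paths run.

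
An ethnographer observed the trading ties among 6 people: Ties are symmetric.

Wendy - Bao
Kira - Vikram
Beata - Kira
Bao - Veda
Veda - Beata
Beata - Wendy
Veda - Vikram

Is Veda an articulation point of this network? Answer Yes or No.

No

Even without Veda, every remaining node can still reach every other (the residual graph is connected), so Veda is not a cut vertex.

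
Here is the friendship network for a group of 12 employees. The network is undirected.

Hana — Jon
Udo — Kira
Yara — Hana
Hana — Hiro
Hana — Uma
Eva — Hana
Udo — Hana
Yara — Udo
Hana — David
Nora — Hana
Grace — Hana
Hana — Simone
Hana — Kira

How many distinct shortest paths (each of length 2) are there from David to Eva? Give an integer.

1

The shortest distance is 2, and the only length-2 path is David–Hana–Eva. So there is exactly 1 shortest path.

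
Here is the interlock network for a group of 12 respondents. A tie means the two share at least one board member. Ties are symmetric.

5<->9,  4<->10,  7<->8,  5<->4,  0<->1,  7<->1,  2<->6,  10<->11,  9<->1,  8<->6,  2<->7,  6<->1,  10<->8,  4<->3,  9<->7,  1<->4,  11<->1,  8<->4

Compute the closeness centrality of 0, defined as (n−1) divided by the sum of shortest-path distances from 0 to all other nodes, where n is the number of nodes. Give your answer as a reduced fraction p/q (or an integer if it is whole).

Distances from 0: 1:1, 2:3, 3:3, 4:2, 5:3, 6:2, 7:2, 8:3, 9:2, 10:3, 11:2. Sum = 26.
n = 12, so closeness = 11/26.

11/26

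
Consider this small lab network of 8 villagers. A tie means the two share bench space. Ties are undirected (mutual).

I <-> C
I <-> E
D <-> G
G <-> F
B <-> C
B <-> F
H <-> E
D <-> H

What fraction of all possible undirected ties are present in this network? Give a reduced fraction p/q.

There are 8 edges and 8 nodes, so the maximum possible is C(8,2) = 28.
Density = 8/28 = 2/7.

2/7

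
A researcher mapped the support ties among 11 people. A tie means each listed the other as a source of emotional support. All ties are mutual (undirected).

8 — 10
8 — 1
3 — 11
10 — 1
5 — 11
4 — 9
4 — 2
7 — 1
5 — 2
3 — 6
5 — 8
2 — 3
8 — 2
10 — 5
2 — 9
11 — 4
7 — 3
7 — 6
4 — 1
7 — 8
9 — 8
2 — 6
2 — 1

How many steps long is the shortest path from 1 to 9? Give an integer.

2

One shortest route is 1 – 8 – 9, which uses 2 edges, and 1 and 9 are not directly tied, so nothing shorter exists. So d(1,9) = 2.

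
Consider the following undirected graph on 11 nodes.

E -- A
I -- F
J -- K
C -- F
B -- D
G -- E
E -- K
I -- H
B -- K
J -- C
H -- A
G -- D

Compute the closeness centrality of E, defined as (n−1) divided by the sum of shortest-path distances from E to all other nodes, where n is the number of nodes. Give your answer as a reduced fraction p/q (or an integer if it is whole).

Distances from E: A:1, B:2, C:3, D:2, F:4, G:1, H:2, I:3, J:2, K:1. Sum = 21.
n = 11, so closeness = 10/21.

10/21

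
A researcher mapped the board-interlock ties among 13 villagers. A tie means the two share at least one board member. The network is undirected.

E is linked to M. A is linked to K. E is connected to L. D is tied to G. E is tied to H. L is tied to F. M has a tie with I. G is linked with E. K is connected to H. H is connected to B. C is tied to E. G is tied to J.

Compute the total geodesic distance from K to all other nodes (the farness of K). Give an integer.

Distances from K: A:1, B:2, C:3, D:4, E:2, F:4, G:3, H:1, I:4, J:4, L:3, M:3.
Sum = 1 + 2 + 3 + 4 + 2 + 4 + 3 + 1 + 4 + 4 + 3 + 3 = 34.

34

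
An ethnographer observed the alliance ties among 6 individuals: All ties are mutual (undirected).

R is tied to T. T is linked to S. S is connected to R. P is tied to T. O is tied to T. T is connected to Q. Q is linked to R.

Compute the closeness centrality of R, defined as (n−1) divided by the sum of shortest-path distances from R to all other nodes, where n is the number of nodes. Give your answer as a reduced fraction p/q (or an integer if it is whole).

Distances from R: O:2, P:2, Q:1, S:1, T:1. Sum = 7.
n = 6, so closeness = 5/7.

5/7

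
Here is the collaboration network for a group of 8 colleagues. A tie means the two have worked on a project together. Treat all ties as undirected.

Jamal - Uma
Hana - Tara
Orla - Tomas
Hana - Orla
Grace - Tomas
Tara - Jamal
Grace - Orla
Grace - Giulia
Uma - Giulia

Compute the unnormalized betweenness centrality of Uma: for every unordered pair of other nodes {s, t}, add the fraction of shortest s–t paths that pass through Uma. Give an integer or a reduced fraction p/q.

7/2

Pairs whose geodesics pass through Uma — Jamal–Tomas: 1/2; Jamal–Grace: 1; Jamal–Giulia: 1; Tara–Giulia: 1.
All other pairs contribute 0.
Summing the contributions gives betweenness(Uma) = 7/2.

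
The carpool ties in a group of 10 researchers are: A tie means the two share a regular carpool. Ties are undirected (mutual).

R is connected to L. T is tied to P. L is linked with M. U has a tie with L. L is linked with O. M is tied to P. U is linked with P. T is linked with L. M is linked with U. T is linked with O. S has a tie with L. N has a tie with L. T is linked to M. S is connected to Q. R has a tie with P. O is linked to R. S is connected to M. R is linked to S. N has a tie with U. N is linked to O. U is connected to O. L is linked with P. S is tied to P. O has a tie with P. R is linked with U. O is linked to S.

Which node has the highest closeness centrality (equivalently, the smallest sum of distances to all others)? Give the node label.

L

Farness (sum of distances to all others) for each node — L:10, M:13, N:16, O:11, P:11, Q:20, R:13, S:12, T:15, U:13.
The smallest farness is 10, for L, so L has the highest closeness.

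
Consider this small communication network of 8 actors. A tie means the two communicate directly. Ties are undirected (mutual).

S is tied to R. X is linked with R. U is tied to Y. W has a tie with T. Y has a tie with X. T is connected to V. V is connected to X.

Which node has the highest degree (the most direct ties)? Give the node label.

X

Degrees — R:2, S:1, T:2, U:1, V:2, W:1, X:3, Y:2.
The maximum is 3, attained only by X.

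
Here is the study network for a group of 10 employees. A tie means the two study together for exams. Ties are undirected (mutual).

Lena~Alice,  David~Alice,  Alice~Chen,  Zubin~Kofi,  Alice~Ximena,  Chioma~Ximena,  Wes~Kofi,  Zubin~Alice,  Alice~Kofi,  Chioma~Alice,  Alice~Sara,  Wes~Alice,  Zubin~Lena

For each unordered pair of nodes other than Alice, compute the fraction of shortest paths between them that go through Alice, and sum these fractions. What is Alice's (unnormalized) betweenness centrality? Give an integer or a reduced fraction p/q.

31

Pairs whose geodesics pass through Alice — David–Wes: 1; David–Lena: 1; David–Ximena: 1; David–Kofi: 1; David–Chen: 1; David–Chioma: 1; David–Zubin: 1; David–Sara: 1; Wes–Lena: 1; Wes–Ximena: 1; Wes–Chen: 1; Wes–Chioma: 1; Wes–Zubin: 1/2; Wes–Sara: 1 … (+18 more pairs).
All other pairs contribute 0.
Summing the contributions gives betweenness(Alice) = 31.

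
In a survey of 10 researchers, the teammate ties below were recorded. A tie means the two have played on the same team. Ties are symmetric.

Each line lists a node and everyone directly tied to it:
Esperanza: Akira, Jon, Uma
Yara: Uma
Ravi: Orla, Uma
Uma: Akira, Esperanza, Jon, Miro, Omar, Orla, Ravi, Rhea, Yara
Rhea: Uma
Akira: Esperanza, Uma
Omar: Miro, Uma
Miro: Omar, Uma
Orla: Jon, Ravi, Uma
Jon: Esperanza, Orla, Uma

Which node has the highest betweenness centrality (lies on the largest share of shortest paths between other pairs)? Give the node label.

Uma

Unnormalized betweenness of each node: Akira:0, Esperanza:1/2, Jon:1/2, Miro:0, Omar:0, Orla:1/2, Ravi:0, Rhea:0, Uma:59/2, Yara:0.
Uma has the largest value, 59/2, making it the main broker — the node through which the most shortest paths run.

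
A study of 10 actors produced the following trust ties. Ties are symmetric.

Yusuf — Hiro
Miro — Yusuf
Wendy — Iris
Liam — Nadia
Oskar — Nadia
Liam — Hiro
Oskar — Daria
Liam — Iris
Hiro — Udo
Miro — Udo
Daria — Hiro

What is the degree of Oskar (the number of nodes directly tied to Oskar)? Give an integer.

Oskar is directly tied to Daria and Nadia. That is 2 neighbors, so the degree of Oskar is 2.

2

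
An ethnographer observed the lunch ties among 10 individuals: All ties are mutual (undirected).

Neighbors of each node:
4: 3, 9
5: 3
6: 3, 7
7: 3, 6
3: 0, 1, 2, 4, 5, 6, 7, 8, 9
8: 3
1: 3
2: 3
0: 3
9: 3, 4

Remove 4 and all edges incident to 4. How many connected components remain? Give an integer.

1

4's neighbors (3 and 9) remain reachable from one another through other ties, so the rest of the network stays in one piece.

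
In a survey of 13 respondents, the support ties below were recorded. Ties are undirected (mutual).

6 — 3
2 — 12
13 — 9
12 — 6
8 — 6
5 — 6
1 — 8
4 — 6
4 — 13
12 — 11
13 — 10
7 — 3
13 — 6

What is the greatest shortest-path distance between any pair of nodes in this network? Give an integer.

Eccentricity of each node (its greatest distance to any other): 1:4, 2:4, 3:3, 4:3, 5:3, 6:2, 7:4, 8:3, 9:4, 10:4, 11:4, 12:3, 13:3.
The maximum eccentricity is 4, realized for instance by the pair 2–7 via 2 – 12 – 6 – 3 – 7. So the diameter is 4.

4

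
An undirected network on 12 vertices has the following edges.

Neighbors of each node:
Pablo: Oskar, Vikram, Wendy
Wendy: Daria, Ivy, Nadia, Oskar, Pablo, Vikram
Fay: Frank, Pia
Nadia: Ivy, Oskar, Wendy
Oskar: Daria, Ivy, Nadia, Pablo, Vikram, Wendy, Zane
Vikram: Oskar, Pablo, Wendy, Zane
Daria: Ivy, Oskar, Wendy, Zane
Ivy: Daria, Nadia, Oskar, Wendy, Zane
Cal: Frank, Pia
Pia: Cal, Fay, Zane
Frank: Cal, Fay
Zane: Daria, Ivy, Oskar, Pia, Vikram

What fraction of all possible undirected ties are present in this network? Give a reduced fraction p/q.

23/66

There are 23 edges and 12 nodes, so the maximum possible is C(12,2) = 66.
Density = 23/66.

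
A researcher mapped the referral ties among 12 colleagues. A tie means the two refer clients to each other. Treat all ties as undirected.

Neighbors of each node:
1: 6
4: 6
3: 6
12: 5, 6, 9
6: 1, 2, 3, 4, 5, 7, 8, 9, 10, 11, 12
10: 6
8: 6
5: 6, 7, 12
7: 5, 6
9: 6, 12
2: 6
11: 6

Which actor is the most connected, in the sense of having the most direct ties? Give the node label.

Degrees — 1:1, 2:1, 3:1, 4:1, 5:3, 6:11, 7:2, 8:1, 9:2, 10:1, 11:1, 12:3.
The maximum is 11, attained only by 6.

6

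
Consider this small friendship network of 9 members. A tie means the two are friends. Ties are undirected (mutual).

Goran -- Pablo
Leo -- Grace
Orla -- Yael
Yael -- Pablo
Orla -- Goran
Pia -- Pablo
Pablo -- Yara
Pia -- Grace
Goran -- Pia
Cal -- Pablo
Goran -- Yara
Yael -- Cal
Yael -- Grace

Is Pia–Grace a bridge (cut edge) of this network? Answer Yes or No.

Even without that edge, Pia still reaches Grace via Pia – Pablo – Yael – Grace, so the network stays connected. Not a bridge.

No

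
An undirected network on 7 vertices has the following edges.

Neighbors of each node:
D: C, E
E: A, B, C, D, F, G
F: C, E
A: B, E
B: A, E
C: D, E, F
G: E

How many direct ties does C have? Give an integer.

C is directly tied to D, E, and F. That is 3 neighbors, so the degree of C is 3.

3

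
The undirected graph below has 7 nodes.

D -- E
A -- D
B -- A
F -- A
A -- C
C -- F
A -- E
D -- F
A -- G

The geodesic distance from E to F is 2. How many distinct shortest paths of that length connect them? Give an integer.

2

The shortest distance is 2. The length-2 paths are: E–A–F; E–D–F.
That gives 2 distinct shortest paths.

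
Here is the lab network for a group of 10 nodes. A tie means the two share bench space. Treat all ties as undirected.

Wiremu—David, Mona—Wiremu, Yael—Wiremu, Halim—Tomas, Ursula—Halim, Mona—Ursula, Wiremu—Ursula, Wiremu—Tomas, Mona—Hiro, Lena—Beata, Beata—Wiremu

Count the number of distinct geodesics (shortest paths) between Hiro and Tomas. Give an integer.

The shortest distance is 3, and the only length-3 path is Hiro–Mona–Wiremu–Tomas. So there is exactly 1 shortest path.

1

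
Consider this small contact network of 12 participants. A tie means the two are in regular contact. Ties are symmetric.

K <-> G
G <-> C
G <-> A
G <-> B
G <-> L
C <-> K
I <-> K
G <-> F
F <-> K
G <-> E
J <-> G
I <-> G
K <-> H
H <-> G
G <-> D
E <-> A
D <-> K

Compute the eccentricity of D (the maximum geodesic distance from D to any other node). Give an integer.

2

Distances from D: A:2, B:2, C:2, E:2, F:2, G:1, H:2, I:2, J:2, K:1, L:2.
The largest is 2 (to H, J, I, E, L, B, C, F, and A), so the eccentricity of D is 2.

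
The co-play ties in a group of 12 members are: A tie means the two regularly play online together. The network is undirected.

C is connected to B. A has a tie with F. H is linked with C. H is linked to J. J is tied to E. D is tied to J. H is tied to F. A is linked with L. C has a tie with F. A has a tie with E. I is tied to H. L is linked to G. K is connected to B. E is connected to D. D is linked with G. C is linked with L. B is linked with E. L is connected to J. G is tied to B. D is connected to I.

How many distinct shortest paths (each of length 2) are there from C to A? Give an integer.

2

The shortest distance is 2. The length-2 paths are: C–L–A; C–F–A.
That gives 2 distinct shortest paths.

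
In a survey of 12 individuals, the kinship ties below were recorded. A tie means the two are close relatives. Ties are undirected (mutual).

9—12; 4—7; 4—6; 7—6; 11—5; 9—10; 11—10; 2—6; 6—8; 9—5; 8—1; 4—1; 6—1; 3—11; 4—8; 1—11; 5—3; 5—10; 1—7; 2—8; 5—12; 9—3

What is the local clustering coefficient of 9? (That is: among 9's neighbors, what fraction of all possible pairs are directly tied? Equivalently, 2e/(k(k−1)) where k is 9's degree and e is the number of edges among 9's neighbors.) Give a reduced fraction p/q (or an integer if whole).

9's neighbors: 3, 5, 10, and 12 (k = 4).
Possible neighbor pairs: C(4,2) = 6. Edges among them: 3–5, 5–10, 5–12 → e = 3.
Clustering(9) = 3/6 = 1/2.

1/2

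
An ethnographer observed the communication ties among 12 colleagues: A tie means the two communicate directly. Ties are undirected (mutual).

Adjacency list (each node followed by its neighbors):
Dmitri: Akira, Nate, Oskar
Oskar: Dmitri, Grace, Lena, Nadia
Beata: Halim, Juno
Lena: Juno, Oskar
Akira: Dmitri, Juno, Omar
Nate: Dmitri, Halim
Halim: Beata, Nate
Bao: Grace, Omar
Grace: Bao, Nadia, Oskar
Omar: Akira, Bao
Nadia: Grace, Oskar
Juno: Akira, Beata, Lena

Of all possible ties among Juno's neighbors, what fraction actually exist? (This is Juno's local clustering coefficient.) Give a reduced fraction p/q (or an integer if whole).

Juno's neighbors: Akira, Beata, and Lena (k = 3).
Possible neighbor pairs: C(3,2) = 3. Edges among them: none → e = 0.
Clustering(Juno) = 0/3 = 0.

0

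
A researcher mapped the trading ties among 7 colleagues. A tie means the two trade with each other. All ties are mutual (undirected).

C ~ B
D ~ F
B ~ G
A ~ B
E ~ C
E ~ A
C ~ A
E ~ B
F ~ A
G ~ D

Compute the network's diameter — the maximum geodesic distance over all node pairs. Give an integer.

3

Eccentricity of each node (its greatest distance to any other): A:2, B:2, C:3, D:3, E:3, F:2, G:2.
The maximum eccentricity is 3, realized for instance by the pair E–D via E – B – G – D. So the diameter is 3.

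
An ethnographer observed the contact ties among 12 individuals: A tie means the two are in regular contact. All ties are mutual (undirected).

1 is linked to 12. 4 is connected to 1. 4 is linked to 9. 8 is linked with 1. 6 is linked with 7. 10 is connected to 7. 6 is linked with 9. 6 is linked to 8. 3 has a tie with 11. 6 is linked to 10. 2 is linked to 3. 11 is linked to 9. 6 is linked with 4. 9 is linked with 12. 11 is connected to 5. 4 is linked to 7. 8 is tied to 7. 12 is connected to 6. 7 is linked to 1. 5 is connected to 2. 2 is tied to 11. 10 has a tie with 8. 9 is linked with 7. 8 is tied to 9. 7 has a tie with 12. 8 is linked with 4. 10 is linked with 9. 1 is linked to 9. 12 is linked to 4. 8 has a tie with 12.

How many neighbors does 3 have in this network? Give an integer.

2

3 is directly tied to 2 and 11. That is 2 neighbors, so the degree of 3 is 2.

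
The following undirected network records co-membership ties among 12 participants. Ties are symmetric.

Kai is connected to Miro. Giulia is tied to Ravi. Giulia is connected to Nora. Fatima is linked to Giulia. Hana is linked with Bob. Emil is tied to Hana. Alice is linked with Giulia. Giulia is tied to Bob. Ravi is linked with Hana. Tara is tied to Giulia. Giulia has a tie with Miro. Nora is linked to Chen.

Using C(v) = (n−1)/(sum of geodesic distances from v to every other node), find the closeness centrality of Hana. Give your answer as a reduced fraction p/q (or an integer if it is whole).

Distances from Hana: Alice:3, Bob:1, Chen:4, Emil:1, Fatima:3, Giulia:2, Kai:4, Miro:3, Nora:3, Ravi:1, Tara:3. Sum = 28.
n = 12, so closeness = 11/28.

11/28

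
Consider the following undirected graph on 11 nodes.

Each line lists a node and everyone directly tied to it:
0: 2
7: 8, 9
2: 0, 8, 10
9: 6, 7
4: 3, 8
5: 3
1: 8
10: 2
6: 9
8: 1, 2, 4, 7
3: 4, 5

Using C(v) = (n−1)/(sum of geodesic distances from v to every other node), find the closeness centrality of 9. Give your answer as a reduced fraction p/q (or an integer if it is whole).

Distances from 9: 0:4, 1:3, 2:3, 3:4, 4:3, 5:5, 6:1, 7:1, 8:2, 10:4. Sum = 30.
n = 11, so closeness = 10/30 = 1/3.

1/3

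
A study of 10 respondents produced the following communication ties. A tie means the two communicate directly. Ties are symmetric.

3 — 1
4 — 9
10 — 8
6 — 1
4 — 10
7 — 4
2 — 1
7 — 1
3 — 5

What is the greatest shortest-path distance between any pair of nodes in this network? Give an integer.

6

Eccentricity of each node (its greatest distance to any other): 1:4, 2:5, 3:5, 4:4, 5:6, 6:5, 7:3, 8:6, 9:5, 10:5.
The maximum eccentricity is 6, realized for instance by the pair 8–5 via 8 – 10 – 4 – 7 – 1 – 3 – 5. So the diameter is 6.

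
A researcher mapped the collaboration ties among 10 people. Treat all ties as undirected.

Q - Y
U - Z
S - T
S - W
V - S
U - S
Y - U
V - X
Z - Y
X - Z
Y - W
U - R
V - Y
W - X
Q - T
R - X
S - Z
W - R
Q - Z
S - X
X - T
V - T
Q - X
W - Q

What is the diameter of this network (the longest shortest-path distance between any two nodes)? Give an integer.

Eccentricity of each node (its greatest distance to any other): Q:2, R:2, S:2, T:2, U:2, V:2, W:2, X:2, Y:2, Z:2.
The maximum eccentricity is 2, realized for instance by the pair U–T via U – S – T. So the diameter is 2.

2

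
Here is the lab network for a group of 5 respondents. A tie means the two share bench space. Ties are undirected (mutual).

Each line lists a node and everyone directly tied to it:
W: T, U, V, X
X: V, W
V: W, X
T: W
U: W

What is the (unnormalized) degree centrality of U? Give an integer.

1

U is directly tied to W. That is 1 neighbor, so the degree of U is 1.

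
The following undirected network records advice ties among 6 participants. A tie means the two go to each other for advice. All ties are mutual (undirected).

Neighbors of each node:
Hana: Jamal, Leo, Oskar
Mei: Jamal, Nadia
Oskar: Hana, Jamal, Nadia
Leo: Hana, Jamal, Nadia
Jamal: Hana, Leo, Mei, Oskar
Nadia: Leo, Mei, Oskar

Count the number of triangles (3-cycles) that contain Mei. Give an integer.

0

Mei's neighbors are Jamal and Nadia, but none of them are tied to each other, so no triangle contains Mei.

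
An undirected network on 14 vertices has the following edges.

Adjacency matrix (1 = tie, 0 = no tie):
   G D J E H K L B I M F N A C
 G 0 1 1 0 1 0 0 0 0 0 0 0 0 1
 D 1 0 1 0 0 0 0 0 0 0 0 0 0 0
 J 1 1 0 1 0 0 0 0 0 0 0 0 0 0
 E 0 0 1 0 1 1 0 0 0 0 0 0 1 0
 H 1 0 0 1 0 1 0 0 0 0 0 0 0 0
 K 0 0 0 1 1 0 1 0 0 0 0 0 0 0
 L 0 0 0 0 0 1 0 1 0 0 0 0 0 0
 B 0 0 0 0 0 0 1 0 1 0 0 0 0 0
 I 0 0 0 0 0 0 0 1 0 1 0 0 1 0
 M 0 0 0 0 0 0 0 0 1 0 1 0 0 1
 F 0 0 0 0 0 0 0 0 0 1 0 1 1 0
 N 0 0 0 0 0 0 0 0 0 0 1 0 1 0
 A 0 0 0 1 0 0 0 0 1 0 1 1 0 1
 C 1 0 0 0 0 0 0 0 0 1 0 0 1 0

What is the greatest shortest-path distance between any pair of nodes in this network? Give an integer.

Eccentricity of each node (its greatest distance to any other): A:3, B:5, C:4, D:5, E:3, F:4, G:4, H:3, I:4, J:4, K:4, L:4, M:4, N:4.
The maximum eccentricity is 5, realized for instance by the pair D–B via D – G – C – M – I – B. So the diameter is 5.

5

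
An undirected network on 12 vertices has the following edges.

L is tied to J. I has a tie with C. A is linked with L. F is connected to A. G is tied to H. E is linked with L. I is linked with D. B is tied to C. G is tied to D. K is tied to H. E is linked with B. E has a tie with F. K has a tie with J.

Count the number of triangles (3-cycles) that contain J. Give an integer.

J's neighbors are K and L, but none of them are tied to each other, so no triangle contains J.

0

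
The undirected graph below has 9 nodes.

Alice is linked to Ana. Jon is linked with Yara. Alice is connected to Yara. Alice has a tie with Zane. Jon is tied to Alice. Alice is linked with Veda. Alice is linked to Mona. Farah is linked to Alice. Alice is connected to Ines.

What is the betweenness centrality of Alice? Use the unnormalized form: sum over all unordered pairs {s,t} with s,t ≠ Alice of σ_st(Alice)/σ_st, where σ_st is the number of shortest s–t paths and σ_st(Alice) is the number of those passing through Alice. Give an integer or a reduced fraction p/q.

Pairs whose geodesics pass through Alice — Ines–Jon: 1; Ines–Farah: 1; Ines–Mona: 1; Ines–Ana: 1; Ines–Zane: 1; Ines–Yara: 1; Ines–Veda: 1; Jon–Farah: 1; Jon–Mona: 1; Jon–Ana: 1; Jon–Zane: 1; Jon–Veda: 1; Farah–Mona: 1; Farah–Ana: 1 … (+13 more pairs).
All other pairs contribute 0.
Summing the contributions gives betweenness(Alice) = 27.

27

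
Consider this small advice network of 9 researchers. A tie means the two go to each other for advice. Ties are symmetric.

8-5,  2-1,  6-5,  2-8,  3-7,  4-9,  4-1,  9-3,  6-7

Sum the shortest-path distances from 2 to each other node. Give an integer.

20

Distances from 2: 1:1, 3:4, 4:2, 5:2, 6:3, 7:4, 8:1, 9:3.
Sum = 1 + 4 + 2 + 2 + 3 + 4 + 1 + 3 = 20.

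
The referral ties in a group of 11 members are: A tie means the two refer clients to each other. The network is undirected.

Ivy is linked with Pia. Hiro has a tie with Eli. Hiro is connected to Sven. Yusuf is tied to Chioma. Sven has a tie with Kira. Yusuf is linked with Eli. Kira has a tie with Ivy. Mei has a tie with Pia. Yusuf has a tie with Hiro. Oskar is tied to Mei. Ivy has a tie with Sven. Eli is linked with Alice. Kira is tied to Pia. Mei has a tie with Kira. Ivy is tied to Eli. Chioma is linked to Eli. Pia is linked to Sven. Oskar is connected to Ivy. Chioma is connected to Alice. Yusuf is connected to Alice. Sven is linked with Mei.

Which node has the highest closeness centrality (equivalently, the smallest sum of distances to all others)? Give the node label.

Ivy

Farness (sum of distances to all others) for each node — Alice:23, Chioma:23, Eli:16, Hiro:18, Ivy:15, Kira:19, Mei:22, Oskar:22, Pia:19, Sven:17, Yusuf:20.
The smallest farness is 15, for Ivy, so Ivy has the highest closeness.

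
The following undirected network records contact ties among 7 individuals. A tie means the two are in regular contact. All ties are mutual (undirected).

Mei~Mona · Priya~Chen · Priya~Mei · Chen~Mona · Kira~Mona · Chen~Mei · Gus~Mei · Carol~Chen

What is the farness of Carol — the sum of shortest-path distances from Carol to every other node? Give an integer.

13

Distances from Carol: Chen:1, Gus:3, Kira:3, Mei:2, Mona:2, Priya:2.
Sum = 1 + 3 + 3 + 2 + 2 + 2 = 13.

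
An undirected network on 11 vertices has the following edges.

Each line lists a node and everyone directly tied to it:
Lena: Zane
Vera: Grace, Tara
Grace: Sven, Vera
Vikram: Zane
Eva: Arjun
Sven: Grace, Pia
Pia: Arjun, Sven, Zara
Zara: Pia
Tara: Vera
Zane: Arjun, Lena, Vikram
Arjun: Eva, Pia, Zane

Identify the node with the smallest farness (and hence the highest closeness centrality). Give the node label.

Farness (sum of distances to all others) for each node — Arjun:23, Eva:32, Grace:30, Lena:37, Pia:22, Sven:25, Tara:46, Vera:37, Vikram:37, Zane:28, Zara:31.
The smallest farness is 22, for Pia, so Pia has the highest closeness.

Pia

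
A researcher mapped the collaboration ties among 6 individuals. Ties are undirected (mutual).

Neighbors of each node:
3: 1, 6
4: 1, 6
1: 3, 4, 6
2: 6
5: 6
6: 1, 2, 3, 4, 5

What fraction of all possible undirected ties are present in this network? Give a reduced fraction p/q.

7/15

There are 7 edges and 6 nodes, so the maximum possible is C(6,2) = 15.
Density = 7/15.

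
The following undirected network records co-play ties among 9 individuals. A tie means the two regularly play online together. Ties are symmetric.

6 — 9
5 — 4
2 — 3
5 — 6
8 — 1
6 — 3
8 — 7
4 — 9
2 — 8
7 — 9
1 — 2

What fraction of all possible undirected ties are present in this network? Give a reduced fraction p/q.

There are 11 edges and 9 nodes, so the maximum possible is C(9,2) = 36.
Density = 11/36.

11/36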